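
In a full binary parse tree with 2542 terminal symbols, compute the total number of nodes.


Leaf nodes (terminals): 2542
Internal nodes = n - 1 = 2542 - 1 = 2541
Total = leaves + internal = 2542 + 2541 = 5083

5083


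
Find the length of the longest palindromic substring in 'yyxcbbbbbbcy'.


Scanning 'yyxcbbbbbbcy' for palindromic substrings.
Substring at positions 3-10: 'cbbbbbbc'.
Check: reverse('cbbbbbbc') = 'cbbbbbbc' -> palindrome confirmed.
Neighbouring characters ('x' / 'y') break symmetry, so it cannot extend further.
No longer palindromic substring exists; longest length = 8

8


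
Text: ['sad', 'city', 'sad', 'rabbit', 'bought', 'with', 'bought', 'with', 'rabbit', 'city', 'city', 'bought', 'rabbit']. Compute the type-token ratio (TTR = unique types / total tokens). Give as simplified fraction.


Tokens: 13
Unique types: ('bought', 'city', 'rabbit', 'sad', 'with') = 5
TTR = 5/13
Already in lowest terms.

5/13


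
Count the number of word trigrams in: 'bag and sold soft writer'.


Word trigrams from [5] words:
  Trigram 1: (bag and sold)
  Trigram 2: (and sold soft)
  Trigram 3: (sold soft writer)
Total word trigrams: 5 - 2 = 3

3


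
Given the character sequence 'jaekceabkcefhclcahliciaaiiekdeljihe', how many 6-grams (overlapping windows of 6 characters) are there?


String 'jaekceabkcefhclcahliciaaiiekdeljihe' has length L = 35.
Number of overlapping n-grams = L - n + 1
Substituting: 35 - 6 + 1 = 30

30


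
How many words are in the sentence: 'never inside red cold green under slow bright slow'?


Counting words by splitting on spaces:
  Word 1: 'never'
  Word 2: 'inside'
  Word 3: 'red'
  Word 4: 'cold'
  Word 5: 'green'
  Word 6: 'under'
  Word 7: 'slow'
  Word 8: 'bright'
  Word 9: 'slow'
Total words: 9

9


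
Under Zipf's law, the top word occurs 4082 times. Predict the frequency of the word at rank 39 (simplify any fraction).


Zipf's law: freq(rank) = f1 / rank
f1 = 4082, rank = 39
freq = 4082 / 39
GCD(4082, 39) = 13
Simplified: 314/3

314/3


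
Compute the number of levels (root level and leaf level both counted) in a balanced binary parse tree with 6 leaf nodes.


In a balanced binary tree with n leaves the deepest leaf is ceil(log2(n)) edges below the root,
so counting node levels inclusive of root and leaves gives ceil(log2(n)) + 1 levels.
log2(6) = 2.5850
ceil(2.5850) = 3
levels = 3 + 1 = 4

4


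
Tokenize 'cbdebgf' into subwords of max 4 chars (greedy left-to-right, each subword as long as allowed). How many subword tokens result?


'cbdebgf' has 7 characters.
Chunking with max size 4:
  Chunk 1: 'cbde' (positions 0-3)
  Chunk 2: 'bgf' (positions 4-6)
Total chunks: ceil(7 / 4) = 2

2


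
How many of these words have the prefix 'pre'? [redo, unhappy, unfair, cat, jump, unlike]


Checking each word for prefix 'pre':
  'redo' -> no (count: 0)
  'unhappy' -> no (count: 0)
  'unfair' -> no (count: 0)
  'cat' -> no (count: 0)
  'jump' -> no (count: 0)
  'unlike' -> no (count: 0)
Total with prefix 'pre': 0

0


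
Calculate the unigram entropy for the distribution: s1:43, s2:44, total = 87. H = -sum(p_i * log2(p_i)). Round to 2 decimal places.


Computing entropy H = -sum(p_i * log2(p_i)):
  s1: p = 43/87 = 0.4943, -p*log2(p) = 0.5025
  s2: p = 44/87 = 0.5057, -p*log2(p) = 0.4974
H = sum of terms = 0.9999
Rounded to 2 decimals: 1.00

1.00


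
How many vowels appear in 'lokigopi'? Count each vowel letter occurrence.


Scanning each character of 'lokigopi':
  Position 1: 'l' -> consonant (running count: 0)
  Position 2: 'o' -> vowel (running count: 1)
  Position 3: 'k' -> consonant (running count: 1)
  Position 4: 'i' -> vowel (running count: 2)
  Position 5: 'g' -> consonant (running count: 2)
  Position 6: 'o' -> vowel (running count: 3)
  Position 7: 'p' -> consonant (running count: 3)
  Position 8: 'i' -> vowel (running count: 4)
Total vowels: 4

4


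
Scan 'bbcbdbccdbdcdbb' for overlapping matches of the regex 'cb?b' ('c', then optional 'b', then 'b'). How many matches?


Pattern: cb?b means 'c', then optional 'b', then 'b'.
Scanning 'bbcbdbccdbdcdbb' position-by-position:
  Pos 0: window 'bbc' -> no
  Pos 1: window 'bcb' -> no
  Pos 2: window 'cbd' -> MATCH
  Pos 3: window 'bdb' -> no
  Pos 4: window 'dbc' -> no
  Pos 5: window 'bcc' -> no
  Pos 6: window 'ccd' -> no
  Pos 7: window 'cdb' -> no
  Pos 8: window 'dbd' -> no
  Pos 9: window 'bdc' -> no
  Pos 10: window 'dcd' -> no
  Pos 11: window 'cdb' -> no
  Pos 12: window 'dbb' -> no
  Pos 13: window 'bb' -> no
  Pos 14: window 'b' -> no
Total matches: 1

1


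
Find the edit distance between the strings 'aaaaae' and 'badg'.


Building DP table for s1='aaaaae' (len 6) and s2='badg' (len 4):
       b  a  d  g
    0  1  2  3  4
  a 1  1  1  2  3
  a 2  2  1  2  3
  a 3  3  2  2  3
  a 4  4  3  3  3
  a 5  5  4  4  4
  e 6  6  5  5  5
Edit distance = dp[6][4] = 5

5


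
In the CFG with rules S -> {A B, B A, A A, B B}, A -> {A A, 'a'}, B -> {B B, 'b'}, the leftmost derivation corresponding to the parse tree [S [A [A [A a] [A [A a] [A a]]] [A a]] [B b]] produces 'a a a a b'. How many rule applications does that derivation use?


Every bracketed nonterminal node [X ...] in the tree is produced by exactly one rule application.
Reading the tree off as a leftmost derivation:
  Step 1: S  =>  A B   (applied S -> A B)
  Step 2: A B  =>  A A B   (applied A -> A A)
  Step 3: A A B  =>  A A A B   (applied A -> A A)
  Step 4: A A A B  =>  a A A B   (applied A -> a)
  Step 5: a A A B  =>  a A A A B   (applied A -> A A)
  Step 6: a A A A B  =>  a a A A B   (applied A -> a)
  Step 7: a a A A B  =>  a a a A B   (applied A -> a)
  Step 8: a a a A B  =>  a a a a B   (applied A -> a)
  Step 9: a a a a B  =>  a a a a b   (applied B -> b)
Final yield: a a a a b
Total rewrite steps: 9

9


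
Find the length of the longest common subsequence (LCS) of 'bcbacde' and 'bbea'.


DP table for LCS of 'bcbacde' and 'bbea':
       b  b  e  a
    0  0  0  0  0
  b 0  1  1  1  1
  c 0  1  1  1  1
  b 0  1  2  2  2
  a 0  1  2  2  3
  c 0  1  2  2  3
  d 0  1  2  2  3
  e 0  1  2  3  3
LCS: 'bba'
LCS length = 3

3


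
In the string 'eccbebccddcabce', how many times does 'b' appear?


Scanning 'eccbebccddcabce' for 'b':
  Position 3: 'b' -> MATCH (count: 1)
  Position 5: 'b' -> MATCH (count: 2)
  Position 12: 'b' -> MATCH (count: 3)
Total occurrences of 'b': 3

3


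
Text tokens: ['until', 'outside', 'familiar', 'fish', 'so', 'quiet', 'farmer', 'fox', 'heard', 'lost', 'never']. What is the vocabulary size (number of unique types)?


Listing all tokens and tracking unique types:
  Token 1: 'until' -> NEW (unique so far: 1)
  Token 2: 'outside' -> NEW (unique so far: 2)
  Token 3: 'familiar' -> NEW (unique so far: 3)
  Token 4: 'fish' -> NEW (unique so far: 4)
  Token 5: 'so' -> NEW (unique so far: 5)
  Token 6: 'quiet' -> NEW (unique so far: 6)
  Token 7: 'farmer' -> NEW (unique so far: 7)
  Token 8: 'fox' -> NEW (unique so far: 8)
  Token 9: 'heard' -> NEW (unique so far: 9)
  Token 10: 'lost' -> NEW (unique so far: 10)
  Token 11: 'never' -> NEW (unique so far: 11)
Unique types: ('familiar', 'farmer', 'fish', 'fox', 'heard', 'lost', 'never', 'outside', 'quiet', 'so', 'until')
Vocabulary size: 11

11


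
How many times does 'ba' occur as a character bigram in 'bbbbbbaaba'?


Scanning 'bbbbbbaaba' for bigram 'ba':
  Position 0: 'bb' -> no
  Position 1: 'bb' -> no
  Position 2: 'bb' -> no
  Position 3: 'bb' -> no
  Position 4: 'bb' -> no
  Position 5: 'ba' -> MATCH
  Position 6: 'aa' -> no
  Position 7: 'ab' -> no
  Position 8: 'ba' -> MATCH
Total matches: 2

2


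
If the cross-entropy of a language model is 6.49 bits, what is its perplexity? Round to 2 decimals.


Perplexity formula: PP = 2^H
H = 6.49
PP = 2^6.49
Decompose: 2^6.49 = 2^6 * 2^0.49
2^6 = 64, 2^0.49 ~ 1.4044449
PP ~ 64 * 1.4044449 = 89.8844736
Rounded to 2 decimals: 89.88

89.88


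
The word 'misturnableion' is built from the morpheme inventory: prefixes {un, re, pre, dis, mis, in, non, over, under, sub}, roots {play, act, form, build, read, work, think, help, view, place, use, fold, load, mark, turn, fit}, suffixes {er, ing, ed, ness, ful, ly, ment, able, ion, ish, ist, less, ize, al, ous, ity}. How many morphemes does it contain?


Segmenting 'misturnableion' against the inventory:
  'mis' -> prefix (morpheme 1)
  'turn' -> root (morpheme 2)
  'able' -> suffix (morpheme 3)
  'ion' -> suffix (morpheme 4)
Total morphemes: 4

4


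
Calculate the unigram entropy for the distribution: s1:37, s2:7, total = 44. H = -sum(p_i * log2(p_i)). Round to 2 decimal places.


Computing entropy H = -sum(p_i * log2(p_i)):
  s1: p = 37/44 = 0.8409, -p*log2(p) = 0.2102
  s2: p = 7/44 = 0.1591, -p*log2(p) = 0.4219
H = sum of terms = 0.6321
Rounded to 2 decimals: 0.63

0.63


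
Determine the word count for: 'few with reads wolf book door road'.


Counting words by splitting on spaces:
  Word 1: 'few'
  Word 2: 'with'
  Word 3: 'reads'
  Word 4: 'wolf'
  Word 5: 'book'
  Word 6: 'door'
  Word 7: 'road'
Total words: 7

7


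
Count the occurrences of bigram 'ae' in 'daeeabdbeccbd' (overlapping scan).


Scanning 'daeeabdbeccbd' for bigram 'ae':
  Position 0: 'da' -> no
  Position 1: 'ae' -> MATCH
  Position 2: 'ee' -> no
  Position 3: 'ea' -> no
  Position 4: 'ab' -> no
  Position 5: 'bd' -> no
  Position 6: 'db' -> no
  Position 7: 'be' -> no
  Position 8: 'ec' -> no
  Position 9: 'cc' -> no
  Position 10: 'cb' -> no
  Position 11: 'bd' -> no
Total matches: 1

1


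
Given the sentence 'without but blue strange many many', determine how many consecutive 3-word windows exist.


Word trigrams from [6] words:
  Trigram 1: (without but blue)
  Trigram 2: (but blue strange)
  Trigram 3: (blue strange many)
  Trigram 4: (strange many many)
Total word trigrams: 6 - 2 = 4

4


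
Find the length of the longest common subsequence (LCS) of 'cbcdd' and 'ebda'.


DP table for LCS of 'cbcdd' and 'ebda':
       e  b  d  a
    0  0  0  0  0
  c 0  0  0  0  0
  b 0  0  1  1  1
  c 0  0  1  1  1
  d 0  0  1  2  2
  d 0  0  1  2  2
LCS: 'bd'
LCS length = 2

2


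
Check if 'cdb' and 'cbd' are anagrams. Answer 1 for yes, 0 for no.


Sort characters of 'cdb': 'bcd'
Sort characters of 'cbd': 'bcd'
Sorted forms match -> they ARE anagrams
Result: 1

1


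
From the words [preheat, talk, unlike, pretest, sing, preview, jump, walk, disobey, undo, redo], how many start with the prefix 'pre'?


Checking each word for prefix 'pre':
  'preheat' -> YES, starts with 'pre' (count: 1)
  'talk' -> no (count: 1)
  'unlike' -> no (count: 1)
  'pretest' -> YES, starts with 'pre' (count: 2)
  'sing' -> no (count: 2)
  'preview' -> YES, starts with 'pre' (count: 3)
  'jump' -> no (count: 3)
  'walk' -> no (count: 3)
  'disobey' -> no (count: 3)
  'undo' -> no (count: 3)
  'redo' -> no (count: 3)
Total with prefix 'pre': 3

3


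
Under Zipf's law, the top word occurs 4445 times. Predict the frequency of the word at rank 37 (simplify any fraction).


Zipf's law: freq(rank) = f1 / rank
f1 = 4445, rank = 37
freq = 4445 / 37
GCD(4445, 37) = 1
Simplified: 4445/37

4445/37


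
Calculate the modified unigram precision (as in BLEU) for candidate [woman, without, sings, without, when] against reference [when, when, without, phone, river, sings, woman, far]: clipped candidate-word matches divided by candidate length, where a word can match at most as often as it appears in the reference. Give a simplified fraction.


Reference word counts: {'far': 1, 'phone': 1, 'river': 1, 'sings': 1, 'when': 2, 'without': 1, 'woman': 1}
Checking each candidate word (with clipping):
  'woman' -> in reference (ref count 1, used 1/1) -> match (matches: 1)
  'without' -> in reference (ref count 1, used 1/1) -> match (matches: 2)
  'sings' -> in reference (ref count 1, used 1/1) -> match (matches: 3)
  'without' -> ref count 1 already used up (1/1) -> clipped, no match (matches: 3)
  'when' -> in reference (ref count 2, used 1/2) -> match (matches: 4)
Clipped matches: 4, Candidate length: 5
Precision = 4/5

4/5


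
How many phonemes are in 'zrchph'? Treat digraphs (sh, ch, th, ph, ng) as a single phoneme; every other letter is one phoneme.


Parsing 'zrchph' greedily, digraphs first:
  'z' -> consonant phoneme (phonemes so far: 1)
  'r' -> consonant phoneme (phonemes so far: 2)
  'ch' -> digraph (1 consonant phoneme) (phonemes so far: 3)
  'ph' -> digraph (1 consonant phoneme) (phonemes so far: 4)
Total phonemes: 4

4


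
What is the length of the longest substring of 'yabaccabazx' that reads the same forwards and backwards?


Scanning 'yabaccabazx' for palindromic substrings.
Substring at positions 1-8: 'abaccaba'.
Check: reverse('abaccaba') = 'abaccaba' -> palindrome confirmed.
Neighbouring characters ('y' / 'z') break symmetry, so it cannot extend further.
No longer palindromic substring exists; longest length = 8

8


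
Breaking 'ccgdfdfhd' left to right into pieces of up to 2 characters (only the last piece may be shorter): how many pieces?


'ccgdfdfhd' has 9 characters.
Chunking with max size 2:
  Chunk 1: 'cc' (positions 0-1)
  Chunk 2: 'gd' (positions 2-3)
  Chunk 3: 'fd' (positions 4-5)
  Chunk 4: 'fh' (positions 6-7)
  Chunk 5: 'd' (positions 8-8)
Total chunks: ceil(9 / 2) = 5

5


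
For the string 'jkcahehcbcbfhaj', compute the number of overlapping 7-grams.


String 'jkcahehcbcbfhaj' has length L = 15.
Number of overlapping n-grams = L - n + 1
Substituting: 15 - 7 + 1 = 9

9


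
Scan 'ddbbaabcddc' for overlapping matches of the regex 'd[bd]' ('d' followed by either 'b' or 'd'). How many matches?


Pattern: d[bd] means 'd' followed by either 'b' or 'd'.
Scanning 'ddbbaabcddc' position-by-position:
  Pos 0: window 'dd' -> MATCH
  Pos 1: window 'db' -> MATCH
  Pos 2: window 'bb' -> no
  Pos 3: window 'ba' -> no
  Pos 4: window 'aa' -> no
  Pos 5: window 'ab' -> no
  Pos 6: window 'bc' -> no
  Pos 7: window 'cd' -> no
  Pos 8: window 'dd' -> MATCH
  Pos 9: window 'dc' -> no
  Pos 10: window 'c' -> no
Total matches: 3

3


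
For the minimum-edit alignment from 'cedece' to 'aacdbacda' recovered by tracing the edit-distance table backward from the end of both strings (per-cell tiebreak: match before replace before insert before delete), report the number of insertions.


Edit distance = 7. Backtracking from cell (6, 9) with preference match > replace > insert > delete,
then listing the resulting alignment 'cedece' -> 'aacdbacda' left to right:
  Step 1: insert 'a' [insertion #1]
  Step 2: insert 'a' [insertion #2]
  Step 3: keep 'c'
  Step 4: replace e->d
  Step 5: replace d->b
  Step 6: replace e->a
  Step 7: keep 'c'
  Step 8: insert 'd' [insertion #3]
  Step 9: replace e->a
Total insertions: 3

3


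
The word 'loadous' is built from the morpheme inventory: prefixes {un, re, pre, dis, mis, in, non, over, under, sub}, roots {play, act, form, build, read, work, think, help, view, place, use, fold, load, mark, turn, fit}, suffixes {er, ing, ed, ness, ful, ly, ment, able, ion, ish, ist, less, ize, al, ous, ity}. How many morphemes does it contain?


Segmenting 'loadous' against the inventory:
  'load' -> root (morpheme 1)
  'ous' -> suffix (morpheme 2)
Total morphemes: 2

2


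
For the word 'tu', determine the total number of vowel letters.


Scanning each character of 'tu':
  Position 1: 't' -> consonant (running count: 0)
  Position 2: 'u' -> vowel (running count: 1)
Total vowels: 1

1


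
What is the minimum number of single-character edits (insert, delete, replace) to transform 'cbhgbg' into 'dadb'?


Building DP table for s1='cbhgbg' (len 6) and s2='dadb' (len 4):
       d  a  d  b
    0  1  2  3  4
  c 1  1  2  3  4
  b 2  2  2  3  3
  h 3  3  3  3  4
  g 4  4  4  4  4
  b 5  5  5  5  4
  g 6  6  6  6  5
Edit distance = dp[6][4] = 5

5


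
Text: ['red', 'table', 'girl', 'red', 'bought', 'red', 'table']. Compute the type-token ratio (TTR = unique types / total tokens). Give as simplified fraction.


Tokens: 7
Unique types: ('bought', 'girl', 'red', 'table') = 4
TTR = 4/7
Already in lowest terms.

4/7


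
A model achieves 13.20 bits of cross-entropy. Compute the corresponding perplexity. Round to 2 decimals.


Perplexity formula: PP = 2^H
H = 13.20
PP = 2^13.20
Decompose: 2^13.20 = 2^13 * 2^0.20
2^13 = 8192, 2^0.20 ~ 1.1486984
PP ~ 8192 * 1.1486984 = 9410.1372928
Rounded to 2 decimals: 9410.14

9410.14


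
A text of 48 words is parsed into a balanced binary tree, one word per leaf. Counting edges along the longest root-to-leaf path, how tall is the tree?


In a balanced binary tree with n leaves the deepest leaf is ceil(log2(n)) edges below the root.
log2(48) = 5.5850
ceil(5.5850) = 6
height (edges) = 6

6


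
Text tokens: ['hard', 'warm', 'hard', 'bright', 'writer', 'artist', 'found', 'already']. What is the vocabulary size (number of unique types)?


Listing all tokens and tracking unique types:
  Token 1: 'hard' -> NEW (unique so far: 1)
  Token 2: 'warm' -> NEW (unique so far: 2)
  Token 3: 'hard' -> duplicate (unique so far: 2)
  Token 4: 'bright' -> NEW (unique so far: 3)
  Token 5: 'writer' -> NEW (unique so far: 4)
  Token 6: 'artist' -> NEW (unique so far: 5)
  Token 7: 'found' -> NEW (unique so far: 6)
  Token 8: 'already' -> NEW (unique so far: 7)
Unique types: ('already', 'artist', 'bright', 'found', 'hard', 'warm', 'writer')
Vocabulary size: 7

7


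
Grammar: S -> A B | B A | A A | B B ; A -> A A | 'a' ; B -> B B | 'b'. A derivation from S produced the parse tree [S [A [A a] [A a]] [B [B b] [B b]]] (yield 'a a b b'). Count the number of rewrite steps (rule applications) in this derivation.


Every bracketed nonterminal node [X ...] in the tree is produced by exactly one rule application.
Reading the tree off as a leftmost derivation:
  Step 1: S  =>  A B   (applied S -> A B)
  Step 2: A B  =>  A A B   (applied A -> A A)
  Step 3: A A B  =>  a A B   (applied A -> a)
  Step 4: a A B  =>  a a B   (applied A -> a)
  Step 5: a a B  =>  a a B B   (applied B -> B B)
  Step 6: a a B B  =>  a a b B   (applied B -> b)
  Step 7: a a b B  =>  a a b b   (applied B -> b)
Final yield: a a b b
Total rewrite steps: 7

7


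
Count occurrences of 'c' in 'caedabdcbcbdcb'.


Scanning 'caedabdcbcbdcb' for 'c':
  Position 0: 'c' -> MATCH (count: 1)
  Position 7: 'c' -> MATCH (count: 2)
  Position 9: 'c' -> MATCH (count: 3)
  Position 12: 'c' -> MATCH (count: 4)
Total occurrences of 'c': 4

4


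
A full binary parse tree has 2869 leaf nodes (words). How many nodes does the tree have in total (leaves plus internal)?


Leaf nodes (terminals): 2869
Internal nodes = n - 1 = 2869 - 1 = 2868
Total = leaves + internal = 2869 + 2868 = 5737

5737


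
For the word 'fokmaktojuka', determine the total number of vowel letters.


Scanning each character of 'fokmaktojuka':
  Position 1: 'f' -> consonant (running count: 0)
  Position 2: 'o' -> vowel (running count: 1)
  Position 3: 'k' -> consonant (running count: 1)
  Position 4: 'm' -> consonant (running count: 1)
  Position 5: 'a' -> vowel (running count: 2)
  Position 6: 'k' -> consonant (running count: 2)
  Position 7: 't' -> consonant (running count: 2)
  Position 8: 'o' -> vowel (running count: 3)
  Position 9: 'j' -> consonant (running count: 3)
  Position 10: 'u' -> vowel (running count: 4)
  Position 11: 'k' -> consonant (running count: 4)
  Position 12: 'a' -> vowel (running count: 5)
Total vowels: 5

5


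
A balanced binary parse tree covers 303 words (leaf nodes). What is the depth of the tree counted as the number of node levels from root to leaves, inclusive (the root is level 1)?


In a balanced binary tree with n leaves the deepest leaf is ceil(log2(n)) edges below the root,
so counting node levels inclusive of root and leaves gives ceil(log2(n)) + 1 levels.
log2(303) = 8.2432
ceil(8.2432) = 9
levels = 9 + 1 = 10

10


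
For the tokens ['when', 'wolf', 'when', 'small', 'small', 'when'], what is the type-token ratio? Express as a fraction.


Tokens: 6
Unique types: ('small', 'when', 'wolf') = 3
TTR = 3/6
Simplify: divide both by 3 -> 1/2
TTR = 1/2

1/2


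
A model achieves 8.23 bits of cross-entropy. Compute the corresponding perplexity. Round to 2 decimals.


Perplexity formula: PP = 2^H
H = 8.23
PP = 2^8.23
Decompose: 2^8.23 = 2^8 * 2^0.23
2^8 = 256, 2^0.23 ~ 1.1728349
PP ~ 256 * 1.1728349 = 300.2457344
Rounded to 2 decimals: 300.25

300.25


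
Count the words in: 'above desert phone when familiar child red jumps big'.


Counting words by splitting on spaces:
  Word 1: 'above'
  Word 2: 'desert'
  Word 3: 'phone'
  Word 4: 'when'
  Word 5: 'familiar'
  Word 6: 'child'
  Word 7: 'red'
  Word 8: 'jumps'
  Word 9: 'big'
Total words: 9

9


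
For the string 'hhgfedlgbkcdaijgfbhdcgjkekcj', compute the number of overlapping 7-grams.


String 'hhgfedlgbkcdaijgfbhdcgjkekcj' has length L = 28.
Number of overlapping n-grams = L - n + 1
Substituting: 28 - 7 + 1 = 22

22


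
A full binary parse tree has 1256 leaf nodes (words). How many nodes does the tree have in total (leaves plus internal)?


Leaf nodes (terminals): 1256
Internal nodes = n - 1 = 1256 - 1 = 1255
Total = leaves + internal = 1256 + 1255 = 2511

2511


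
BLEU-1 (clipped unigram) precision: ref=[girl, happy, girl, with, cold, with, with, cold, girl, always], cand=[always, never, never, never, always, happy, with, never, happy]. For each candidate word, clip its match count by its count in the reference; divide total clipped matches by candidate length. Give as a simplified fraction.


Reference word counts: {'always': 1, 'cold': 2, 'girl': 3, 'happy': 1, 'with': 3}
Checking each candidate word (with clipping):
  'always' -> in reference (ref count 1, used 1/1) -> match (matches: 1)
  'never' -> not in reference -> no match (matches: 1)
  'never' -> not in reference -> no match (matches: 1)
  'never' -> not in reference -> no match (matches: 1)
  'always' -> ref count 1 already used up (1/1) -> clipped, no match (matches: 1)
  'happy' -> in reference (ref count 1, used 1/1) -> match (matches: 2)
  'with' -> in reference (ref count 3, used 1/3) -> match (matches: 3)
  'never' -> not in reference -> no match (matches: 3)
  'happy' -> ref count 1 already used up (1/1) -> clipped, no match (matches: 3)
Clipped matches: 3, Candidate length: 9
Precision = 3/9 = 1/3

1/3


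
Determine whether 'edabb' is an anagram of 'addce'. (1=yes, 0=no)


Sort characters of 'edabb': 'abbde'
Sort characters of 'addce': 'acdde'
Sorted forms differ -> they are NOT anagrams
Result: 0

0


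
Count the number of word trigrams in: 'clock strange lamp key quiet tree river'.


Word trigrams from [7] words:
  Trigram 1: (clock strange lamp)
  Trigram 2: (strange lamp key)
  Trigram 3: (lamp key quiet)
  Trigram 4: (key quiet tree)
  Trigram 5: (quiet tree river)
Total word trigrams: 7 - 2 = 5

5


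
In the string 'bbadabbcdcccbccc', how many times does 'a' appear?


Scanning 'bbadabbcdcccbccc' for 'a':
  Position 2: 'a' -> MATCH (count: 1)
  Position 4: 'a' -> MATCH (count: 2)
Total occurrences of 'a': 2

2


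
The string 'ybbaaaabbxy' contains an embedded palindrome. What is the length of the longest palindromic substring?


Scanning 'ybbaaaabbxy' for palindromic substrings.
Substring at positions 1-8: 'bbaaaabb'.
Check: reverse('bbaaaabb') = 'bbaaaabb' -> palindrome confirmed.
Neighbouring characters ('y' / 'x') break symmetry, so it cannot extend further.
No longer palindromic substring exists; longest length = 8

8


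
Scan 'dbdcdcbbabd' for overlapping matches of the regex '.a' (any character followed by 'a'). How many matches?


Pattern: .a means any character followed by 'a'.
Scanning 'dbdcdcbbabd' position-by-position:
  Pos 0: window 'db' -> no
  Pos 1: window 'bd' -> no
  Pos 2: window 'dc' -> no
  Pos 3: window 'cd' -> no
  Pos 4: window 'dc' -> no
  Pos 5: window 'cb' -> no
  Pos 6: window 'bb' -> no
  Pos 7: window 'ba' -> MATCH
  Pos 8: window 'ab' -> no
  Pos 9: window 'bd' -> no
  Pos 10: window 'd' -> no
Total matches: 1

1


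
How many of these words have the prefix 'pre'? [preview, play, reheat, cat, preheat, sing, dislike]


Checking each word for prefix 'pre':
  'preview' -> YES, starts with 'pre' (count: 1)
  'play' -> no (count: 1)
  'reheat' -> no (count: 1)
  'cat' -> no (count: 1)
  'preheat' -> YES, starts with 'pre' (count: 2)
  'sing' -> no (count: 2)
  'dislike' -> no (count: 2)
Total with prefix 'pre': 2

2


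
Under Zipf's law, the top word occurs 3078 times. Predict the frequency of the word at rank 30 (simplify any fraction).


Zipf's law: freq(rank) = f1 / rank
f1 = 3078, rank = 30
freq = 3078 / 30
GCD(3078, 30) = 6
Simplified: 513/5

513/5


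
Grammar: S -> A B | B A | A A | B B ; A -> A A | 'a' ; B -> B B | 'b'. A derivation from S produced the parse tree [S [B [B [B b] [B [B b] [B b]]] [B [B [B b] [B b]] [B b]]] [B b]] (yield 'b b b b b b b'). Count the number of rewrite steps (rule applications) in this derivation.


Every bracketed nonterminal node [X ...] in the tree is produced by exactly one rule application.
Reading the tree off as a leftmost derivation:
  Step 1: S  =>  B B   (applied S -> B B)
  Step 2: B B  =>  B B B   (applied B -> B B)
  Step 3: B B B  =>  B B B B   (applied B -> B B)
  Step 4: B B B B  =>  b B B B   (applied B -> b)
  Step 5: b B B B  =>  b B B B B   (applied B -> B B)
  Step 6: b B B B B  =>  b b B B B   (applied B -> b)
  Step 7: b b B B B  =>  b b b B B   (applied B -> b)
  Step 8: b b b B B  =>  b b b B B B   (applied B -> B B)
  Step 9: b b b B B B  =>  b b b B B B B   (applied B -> B B)
  Step 10: b b b B B B B  =>  b b b b B B B   (applied B -> b)
  Step 11: b b b b B B B  =>  b b b b b B B   (applied B -> b)
  Step 12: b b b b b B B  =>  b b b b b b B   (applied B -> b)
  Step 13: b b b b b b B  =>  b b b b b b b   (applied B -> b)
Final yield: b b b b b b b
Total rewrite steps: 13

13


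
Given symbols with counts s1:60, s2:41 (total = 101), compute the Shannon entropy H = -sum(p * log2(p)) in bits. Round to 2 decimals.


Computing entropy H = -sum(p_i * log2(p_i)):
  s1: p = 60/101 = 0.5941, -p*log2(p) = 0.4463
  s2: p = 41/101 = 0.4059, -p*log2(p) = 0.5280
H = sum of terms = 0.9743
Rounded to 2 decimals: 0.97

0.97


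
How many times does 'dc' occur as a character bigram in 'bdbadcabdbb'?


Scanning 'bdbadcabdbb' for bigram 'dc':
  Position 0: 'bd' -> no
  Position 1: 'db' -> no
  Position 2: 'ba' -> no
  Position 3: 'ad' -> no
  Position 4: 'dc' -> MATCH
  Position 5: 'ca' -> no
  Position 6: 'ab' -> no
  Position 7: 'bd' -> no
  Position 8: 'db' -> no
  Position 9: 'bb' -> no
Total matches: 1

1


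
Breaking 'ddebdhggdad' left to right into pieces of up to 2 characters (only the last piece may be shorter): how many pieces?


'ddebdhggdad' has 11 characters.
Chunking with max size 2:
  Chunk 1: 'dd' (positions 0-1)
  Chunk 2: 'eb' (positions 2-3)
  Chunk 3: 'dh' (positions 4-5)
  Chunk 4: 'gg' (positions 6-7)
  Chunk 5: 'da' (positions 8-9)
  Chunk 6: 'd' (positions 10-10)
Total chunks: ceil(11 / 2) = 6

6


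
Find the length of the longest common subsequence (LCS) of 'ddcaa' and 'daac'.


DP table for LCS of 'ddcaa' and 'daac':
       d  a  a  c
    0  0  0  0  0
  d 0  1  1  1  1
  d 0  1  1  1  1
  c 0  1  1  1  2
  a 0  1  2  2  2
  a 0  1  2  3  3
LCS: 'daa'
LCS length = 3

3


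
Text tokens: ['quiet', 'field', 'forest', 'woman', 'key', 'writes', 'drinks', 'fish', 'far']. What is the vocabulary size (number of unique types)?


Listing all tokens and tracking unique types:
  Token 1: 'quiet' -> NEW (unique so far: 1)
  Token 2: 'field' -> NEW (unique so far: 2)
  Token 3: 'forest' -> NEW (unique so far: 3)
  Token 4: 'woman' -> NEW (unique so far: 4)
  Token 5: 'key' -> NEW (unique so far: 5)
  Token 6: 'writes' -> NEW (unique so far: 6)
  Token 7: 'drinks' -> NEW (unique so far: 7)
  Token 8: 'fish' -> NEW (unique so far: 8)
  Token 9: 'far' -> NEW (unique so far: 9)
Unique types: ('drinks', 'far', 'field', 'fish', 'forest', 'key', 'quiet', 'woman', 'writes')
Vocabulary size: 9

9


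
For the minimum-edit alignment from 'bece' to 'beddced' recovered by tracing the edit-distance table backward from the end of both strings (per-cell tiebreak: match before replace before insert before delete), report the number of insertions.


Edit distance = 3. Backtracking from cell (4, 7) with preference match > replace > insert > delete,
then listing the resulting alignment 'bece' -> 'beddced' left to right:
  Step 1: keep 'b'
  Step 2: keep 'e'
  Step 3: insert 'd' [insertion #1]
  Step 4: insert 'd' [insertion #2]
  Step 5: keep 'c'
  Step 6: keep 'e'
  Step 7: insert 'd' [insertion #3]
Total insertions: 3

3


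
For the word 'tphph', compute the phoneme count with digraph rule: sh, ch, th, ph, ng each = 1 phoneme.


Parsing 'tphph' greedily, digraphs first:
  't' -> consonant phoneme (phonemes so far: 1)
  'ph' -> digraph (1 consonant phoneme) (phonemes so far: 2)
  'ph' -> digraph (1 consonant phoneme) (phonemes so far: 3)
Total phonemes: 3

3


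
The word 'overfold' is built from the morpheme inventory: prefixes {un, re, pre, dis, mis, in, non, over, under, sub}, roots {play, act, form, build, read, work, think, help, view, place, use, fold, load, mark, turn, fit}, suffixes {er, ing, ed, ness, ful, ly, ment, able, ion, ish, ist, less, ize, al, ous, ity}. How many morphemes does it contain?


Segmenting 'overfold' against the inventory:
  'over' -> prefix (morpheme 1)
  'fold' -> root (morpheme 2)
Total morphemes: 2

2


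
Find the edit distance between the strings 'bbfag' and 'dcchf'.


Building DP table for s1='bbfag' (len 5) and s2='dcchf' (len 5):
       d  c  c  h  f
    0  1  2  3  4  5
  b 1  1  2  3  4  5
  b 2  2  2  3  4  5
  f 3  3  3  3  4  4
  a 4  4  4  4  4  5
  g 5  5  5  5  5  5
Edit distance = dp[5][5] = 5

5


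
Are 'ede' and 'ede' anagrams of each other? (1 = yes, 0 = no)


Sort characters of 'ede': 'dee'
Sort characters of 'ede': 'dee'
Sorted forms match -> they ARE anagrams
Result: 1

1


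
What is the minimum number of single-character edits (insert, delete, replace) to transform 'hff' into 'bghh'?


Building DP table for s1='hff' (len 3) and s2='bghh' (len 4):
       b  g  h  h
    0  1  2  3  4
  h 1  1  2  2  3
  f 2  2  2  3  3
  f 3  3  3  3  4
Edit distance = dp[3][4] = 4

4


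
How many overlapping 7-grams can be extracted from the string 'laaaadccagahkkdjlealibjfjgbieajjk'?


String 'laaaadccagahkkdjlealibjfjgbieajjk' has length L = 33.
Number of overlapping n-grams = L - n + 1
Substituting: 33 - 7 + 1 = 27

27


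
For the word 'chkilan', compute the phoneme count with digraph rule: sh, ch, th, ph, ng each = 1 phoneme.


Parsing 'chkilan' greedily, digraphs first:
  'ch' -> digraph (1 consonant phoneme) (phonemes so far: 1)
  'k' -> consonant phoneme (phonemes so far: 2)
  'i' -> vowel phoneme (phonemes so far: 3)
  'l' -> consonant phoneme (phonemes so far: 4)
  'a' -> vowel phoneme (phonemes so far: 5)
  'n' -> consonant phoneme (phonemes so far: 6)
Total phonemes: 6

6


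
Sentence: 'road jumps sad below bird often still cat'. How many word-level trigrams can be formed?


Word trigrams from [8] words:
  Trigram 1: (road jumps sad)
  Trigram 2: (jumps sad below)
  Trigram 3: (sad below bird)
  Trigram 4: (below bird often)
  Trigram 5: (bird often still)
  Trigram 6: (often still cat)
Total word trigrams: 8 - 2 = 6

6


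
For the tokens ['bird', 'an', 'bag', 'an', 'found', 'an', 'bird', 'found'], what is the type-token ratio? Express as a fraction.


Tokens: 8
Unique types: ('an', 'bag', 'bird', 'found') = 4
TTR = 4/8
Simplify: divide both by 4 -> 1/2
TTR = 1/2

1/2


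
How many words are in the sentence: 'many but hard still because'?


Counting words by splitting on spaces:
  Word 1: 'many'
  Word 2: 'but'
  Word 3: 'hard'
  Word 4: 'still'
  Word 5: 'because'
Total words: 5

5


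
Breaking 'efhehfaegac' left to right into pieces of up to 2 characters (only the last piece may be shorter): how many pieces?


'efhehfaegac' has 11 characters.
Chunking with max size 2:
  Chunk 1: 'ef' (positions 0-1)
  Chunk 2: 'he' (positions 2-3)
  Chunk 3: 'hf' (positions 4-5)
  Chunk 4: 'ae' (positions 6-7)
  Chunk 5: 'ga' (positions 8-9)
  Chunk 6: 'c' (positions 10-10)
Total chunks: ceil(11 / 2) = 6

6


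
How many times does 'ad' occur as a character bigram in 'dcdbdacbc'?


Scanning 'dcdbdacbc' for bigram 'ad':
  Position 0: 'dc' -> no
  Position 1: 'cd' -> no
  Position 2: 'db' -> no
  Position 3: 'bd' -> no
  Position 4: 'da' -> no
  Position 5: 'ac' -> no
  Position 6: 'cb' -> no
  Position 7: 'bc' -> no
Total matches: 0

0


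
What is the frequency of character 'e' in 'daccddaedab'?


Scanning 'daccddaedab' for 'e':
  Position 7: 'e' -> MATCH (count: 1)
Total occurrences of 'e': 1

1


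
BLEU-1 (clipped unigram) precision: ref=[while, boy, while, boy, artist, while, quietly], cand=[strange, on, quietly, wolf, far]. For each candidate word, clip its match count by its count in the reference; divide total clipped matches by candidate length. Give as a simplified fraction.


Reference word counts: {'artist': 1, 'boy': 2, 'quietly': 1, 'while': 3}
Checking each candidate word (with clipping):
  'strange' -> not in reference -> no match (matches: 0)
  'on' -> not in reference -> no match (matches: 0)
  'quietly' -> in reference (ref count 1, used 1/1) -> match (matches: 1)
  'wolf' -> not in reference -> no match (matches: 1)
  'far' -> not in reference -> no match (matches: 1)
Clipped matches: 1, Candidate length: 5
Precision = 1/5

1/5


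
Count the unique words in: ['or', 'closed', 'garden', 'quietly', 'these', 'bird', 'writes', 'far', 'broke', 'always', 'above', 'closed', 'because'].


Listing all tokens and tracking unique types:
  Token 1: 'or' -> NEW (unique so far: 1)
  Token 2: 'closed' -> NEW (unique so far: 2)
  Token 3: 'garden' -> NEW (unique so far: 3)
  Token 4: 'quietly' -> NEW (unique so far: 4)
  Token 5: 'these' -> NEW (unique so far: 5)
  Token 6: 'bird' -> NEW (unique so far: 6)
  Token 7: 'writes' -> NEW (unique so far: 7)
  Token 8: 'far' -> NEW (unique so far: 8)
  Token 9: 'broke' -> NEW (unique so far: 9)
  Token 10: 'always' -> NEW (unique so far: 10)
  Token 11: 'above' -> NEW (unique so far: 11)
  Token 12: 'closed' -> duplicate (unique so far: 11)
  Token 13: 'because' -> NEW (unique so far: 12)
Unique types: ('above', 'always', 'because', 'bird', 'broke', 'closed', 'far', 'garden', 'or', 'quietly', 'these', 'writes')
Vocabulary size: 12

12


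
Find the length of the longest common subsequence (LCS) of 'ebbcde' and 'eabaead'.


DP table for LCS of 'ebbcde' and 'eabaead':
       e  a  b  a  e  a  d
    0  0  0  0  0  0  0  0
  e 0  1  1  1  1  1  1  1
  b 0  1  1  2  2  2  2  2
  b 0  1  1  2  2  2  2  2
  c 0  1  1  2  2  2  2  2
  d 0  1  1  2  2  2  2  3
  e 0  1  1  2  2  3  3  3
LCS: 'ebd'
LCS length = 3

3


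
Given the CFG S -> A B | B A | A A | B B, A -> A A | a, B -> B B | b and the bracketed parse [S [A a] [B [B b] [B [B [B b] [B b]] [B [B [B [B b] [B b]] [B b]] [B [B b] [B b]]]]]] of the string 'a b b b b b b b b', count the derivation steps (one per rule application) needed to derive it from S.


Every bracketed nonterminal node [X ...] in the tree is produced by exactly one rule application.
Reading the tree off as a leftmost derivation:
  Step 1: S  =>  A B   (applied S -> A B)
  Step 2: A B  =>  a B   (applied A -> a)
  Step 3: a B  =>  a B B   (applied B -> B B)
  Step 4: a B B  =>  a b B   (applied B -> b)
  Step 5: a b B  =>  a b B B   (applied B -> B B)
  Step 6: a b B B  =>  a b B B B   (applied B -> B B)
  Step 7: a b B B B  =>  a b b B B   (applied B -> b)
  Step 8: a b b B B  =>  a b b b B   (applied B -> b)
  Step 9: a b b b B  =>  a b b b B B   (applied B -> B B)
  Step 10: a b b b B B  =>  a b b b B B B   (applied B -> B B)
  Step 11: a b b b B B B  =>  a b b b B B B B   (applied B -> B B)
  Step 12: a b b b B B B B  =>  a b b b b B B B   (applied B -> b)
  Step 13: a b b b b B B B  =>  a b b b b b B B   (applied B -> b)
  Step 14: a b b b b b B B  =>  a b b b b b b B   (applied B -> b)
  Step 15: a b b b b b b B  =>  a b b b b b b B B   (applied B -> B B)
  Step 16: a b b b b b b B B  =>  a b b b b b b b B   (applied B -> b)
  Step 17: a b b b b b b b B  =>  a b b b b b b b b   (applied B -> b)
Final yield: a b b b b b b b b
Total rewrite steps: 17

17


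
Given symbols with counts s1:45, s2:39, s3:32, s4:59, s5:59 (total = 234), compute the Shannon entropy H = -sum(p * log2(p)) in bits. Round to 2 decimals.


Computing entropy H = -sum(p_i * log2(p_i)):
  s1: p = 45/234 = 0.1923, -p*log2(p) = 0.4574
  s2: p = 39/234 = 0.1667, -p*log2(p) = 0.4308
  s3: p = 32/234 = 0.1368, -p*log2(p) = 0.3925
  s4: p = 59/234 = 0.2521, -p*log2(p) = 0.5012
  s5: p = 59/234 = 0.2521, -p*log2(p) = 0.5012
H = sum of terms = 2.2831
Rounded to 2 decimals: 2.28

2.28


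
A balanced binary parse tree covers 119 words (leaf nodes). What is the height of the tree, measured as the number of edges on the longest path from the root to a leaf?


In a balanced binary tree with n leaves the deepest leaf is ceil(log2(n)) edges below the root.
log2(119) = 6.8948
ceil(6.8948) = 7
height (edges) = 7

7


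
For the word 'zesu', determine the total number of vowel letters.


Scanning each character of 'zesu':
  Position 1: 'z' -> consonant (running count: 0)
  Position 2: 'e' -> vowel (running count: 1)
  Position 3: 's' -> consonant (running count: 1)
  Position 4: 'u' -> vowel (running count: 2)
Total vowels: 2

2


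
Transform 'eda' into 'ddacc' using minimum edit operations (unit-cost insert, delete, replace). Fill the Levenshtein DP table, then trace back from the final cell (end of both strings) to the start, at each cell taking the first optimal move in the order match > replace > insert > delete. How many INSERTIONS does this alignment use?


Edit distance = 3. Backtracking from cell (3, 5) with preference match > replace > insert > delete,
then listing the resulting alignment 'eda' -> 'ddacc' left to right:
  Step 1: replace e->d
  Step 2: keep 'd'
  Step 3: keep 'a'
  Step 4: insert 'c' [insertion #1]
  Step 5: insert 'c' [insertion #2]
Total insertions: 2

2


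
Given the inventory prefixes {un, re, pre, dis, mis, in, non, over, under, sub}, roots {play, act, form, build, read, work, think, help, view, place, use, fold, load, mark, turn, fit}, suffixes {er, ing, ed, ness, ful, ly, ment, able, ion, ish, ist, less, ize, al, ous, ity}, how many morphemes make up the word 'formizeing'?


Segmenting 'formizeing' against the inventory:
  'form' -> root (morpheme 1)
  'ize' -> suffix (morpheme 2)
  'ing' -> suffix (morpheme 3)
Total morphemes: 3

3


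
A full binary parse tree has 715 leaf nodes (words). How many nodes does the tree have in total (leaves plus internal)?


Leaf nodes (terminals): 715
Internal nodes = n - 1 = 715 - 1 = 714
Total = leaves + internal = 715 + 714 = 1429

1429


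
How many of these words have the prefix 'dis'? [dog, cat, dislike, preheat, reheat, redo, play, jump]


Checking each word for prefix 'dis':
  'dog' -> no (count: 0)
  'cat' -> no (count: 0)
  'dislike' -> YES, starts with 'dis' (count: 1)
  'preheat' -> no (count: 1)
  'reheat' -> no (count: 1)
  'redo' -> no (count: 1)
  'play' -> no (count: 1)
  'jump' -> no (count: 1)
Total with prefix 'dis': 1

1


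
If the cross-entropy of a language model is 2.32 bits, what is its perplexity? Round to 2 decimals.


Perplexity formula: PP = 2^H
H = 2.32
PP = 2^2.32
Decompose: 2^2.32 = 2^2 * 2^0.32
2^2 = 4, 2^0.32 ~ 1.2483305
PP ~ 4 * 1.2483305 = 4.9933220
Rounded to 2 decimals: 4.99

4.99


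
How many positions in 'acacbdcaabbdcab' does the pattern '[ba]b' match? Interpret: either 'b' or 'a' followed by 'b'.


Pattern: [ba]b means either 'b' or 'a' followed by 'b'.
Scanning 'acacbdcaabbdcab' position-by-position:
  Pos 0: window 'ac' -> no
  Pos 1: window 'ca' -> no
  Pos 2: window 'ac' -> no
  Pos 3: window 'cb' -> no
  Pos 4: window 'bd' -> no
  Pos 5: window 'dc' -> no
  Pos 6: window 'ca' -> no
  Pos 7: window 'aa' -> no
  Pos 8: window 'ab' -> MATCH
  Pos 9: window 'bb' -> MATCH
  Pos 10: window 'bd' -> no
  Pos 11: window 'dc' -> no
  Pos 12: window 'ca' -> no
  Pos 13: window 'ab' -> MATCH
  Pos 14: window 'b' -> no
Total matches: 3

3
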